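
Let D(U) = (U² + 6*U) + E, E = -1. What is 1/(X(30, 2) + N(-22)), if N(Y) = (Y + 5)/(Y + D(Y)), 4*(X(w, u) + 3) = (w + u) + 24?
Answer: 329/3602 ≈ 0.091338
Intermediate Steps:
D(U) = -1 + U² + 6*U (D(U) = (U² + 6*U) - 1 = -1 + U² + 6*U)
X(w, u) = 3 + u/4 + w/4 (X(w, u) = -3 + ((w + u) + 24)/4 = -3 + ((u + w) + 24)/4 = -3 + (24 + u + w)/4 = -3 + (6 + u/4 + w/4) = 3 + u/4 + w/4)
N(Y) = (5 + Y)/(-1 + Y² + 7*Y) (N(Y) = (Y + 5)/(Y + (-1 + Y² + 6*Y)) = (5 + Y)/(-1 + Y² + 7*Y))
1/(X(30, 2) + N(-22)) = 1/((3 + (¼)*2 + (¼)*30) + (5 - 22)/(-1 + (-22)² + 7*(-22))) = 1/((3 + ½ + 15/2) - 17/(-1 + 484 - 154)) = 1/(11 - 17/329) = 1/(3602/329) = 329/3602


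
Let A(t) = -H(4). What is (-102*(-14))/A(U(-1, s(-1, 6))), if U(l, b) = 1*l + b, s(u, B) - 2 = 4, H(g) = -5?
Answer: 1428/5 ≈ 285.60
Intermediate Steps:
s(u, B) = 6 (s(u, B) = 2 + 4 = 6)
U(l, b) = b + l (U(l, b) = l + b = b + l)
A(t) = 5 (A(t) = -1*(-5) = 5)
(-102*(-14))/A(U(-1, s(-1, 6))) = -102*(-14)/5 = 1428*(⅕) = 1428/5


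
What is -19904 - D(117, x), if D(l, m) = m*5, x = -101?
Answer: -19399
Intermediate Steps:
D(l, m) = 5*m
-19904 - D(117, x) = -19904 - 5*(-101) = -19904 - 1*(-505) = -19904 + 505 = -19399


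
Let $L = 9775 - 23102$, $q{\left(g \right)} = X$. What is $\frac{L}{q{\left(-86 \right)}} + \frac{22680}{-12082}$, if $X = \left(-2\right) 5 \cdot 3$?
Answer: $\frac{11452601}{25890} \approx 442.36$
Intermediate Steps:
$X = -30$ ($X = \left(-10\right) 3 = -30$)
$q{\left(g \right)} = -30$
$L = -13327$
$\frac{L}{q{\left(-86 \right)}} + \frac{22680}{-12082} = - \frac{13327}{-30} + \frac{22680}{-12082} = \left(-13327\right) \left(- \frac{1}{30}\right) + 22680 \left(- \frac{1}{12082}\right) = \frac{13327}{30} - \frac{1620}{863} = \frac{11452601}{25890}$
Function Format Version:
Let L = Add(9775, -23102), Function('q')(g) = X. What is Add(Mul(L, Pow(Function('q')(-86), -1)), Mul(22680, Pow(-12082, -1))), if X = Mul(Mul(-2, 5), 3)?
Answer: Rational(11452601, 25890) ≈ 442.36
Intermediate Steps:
X = -30 (X = Mul(-10, 3) = -30)
Function('q')(g) = -30
L = -13327
Add(Mul(L, Pow(Function('q')(-86), -1)), Mul(22680, Pow(-12082, -1))) = Add(Mul(-13327, Pow(-30, -1)), Mul(22680, Pow(-12082, -1))) = Add(Mul(-13327, Rational(-1, 30)), Mul(22680, Rational(-1, 12082))) = Add(Rational(13327, 30), Rational(-1620, 863)) = Rational(11452601, 25890)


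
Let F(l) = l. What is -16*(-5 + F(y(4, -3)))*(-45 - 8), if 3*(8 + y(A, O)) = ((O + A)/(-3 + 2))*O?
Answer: -10176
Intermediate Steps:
y(A, O) = -8 + O*(-A - O)/3 (y(A, O) = -8 + (((O + A)/(-3 + 2))*O)/3 = -8 + (((A + O)/(-1))*O)/3 = -8 + (((A + O)*(-1))*O)/3 = -8 + ((-A - O)*O)/3 = -8 + (O*(-A - O))/3 = -8 + O*(-A - O)/3)
-16*(-5 + F(y(4, -3)))*(-45 - 8) = -16*(-5 + (-8 - ⅓*(-3)² - ⅓*4*(-3)))*(-45 - 8) = -16*(-5 + (-8 - ⅓*9 + 4))*(-53) = -16*(-5 + (-8 - 3 + 4))*(-53) = -16*(-5 - 7)*(-53) = -(-192)*(-53) = -16*636 = -10176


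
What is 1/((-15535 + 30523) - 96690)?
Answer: -1/81702 ≈ -1.2240e-5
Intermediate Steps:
1/((-15535 + 30523) - 96690) = 1/(14988 - 96690) = 1/(-81702) = -1/81702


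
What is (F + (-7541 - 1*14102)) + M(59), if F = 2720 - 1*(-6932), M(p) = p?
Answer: -11932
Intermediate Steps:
F = 9652 (F = 2720 + 6932 = 9652)
(F + (-7541 - 1*14102)) + M(59) = (9652 + (-7541 - 1*14102)) + 59 = (9652 + (-7541 - 14102)) + 59 = (9652 - 21643) + 59 = -11991 + 59 = -11932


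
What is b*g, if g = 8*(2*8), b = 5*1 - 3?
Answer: 256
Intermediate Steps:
b = 2 (b = 5 - 3 = 2)
g = 128 (g = 8*16 = 128)
b*g = 2*128 = 256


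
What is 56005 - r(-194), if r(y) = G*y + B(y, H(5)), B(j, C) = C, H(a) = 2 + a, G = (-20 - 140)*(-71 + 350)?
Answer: -8604162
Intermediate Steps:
G = -44640 (G = -160*279 = -44640)
r(y) = 7 - 44640*y (r(y) = -44640*y + (2 + 5) = -44640*y + 7 = 7 - 44640*y)
56005 - r(-194) = 56005 - (7 - 44640*(-194)) = 56005 - (7 + 8660160) = 56005 - 1*8660167 = 56005 - 8660167 = -8604162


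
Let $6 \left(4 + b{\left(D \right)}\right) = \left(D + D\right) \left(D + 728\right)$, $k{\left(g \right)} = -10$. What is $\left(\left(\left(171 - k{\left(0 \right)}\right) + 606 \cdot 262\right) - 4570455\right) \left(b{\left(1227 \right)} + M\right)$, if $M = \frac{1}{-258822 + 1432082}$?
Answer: $- \frac{2069277075568137411}{586630} \approx -3.5274 \cdot 10^{12}$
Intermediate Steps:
$M = \frac{1}{1173260} \approx 8.5233 \cdot 10^{-7}$
$b{\left(D \right)} = -4 + \frac{D \left(728 + D\right)}{3}$ ($b{\left(D \right)} = -4 + \frac{\left(D + D\right) \left(D + 728\right)}{6} = -4 + \frac{2 D \left(728 + D\right)}{6} = -4 + \frac{D \left(728 + D\right)}{3}$)
$\left(\left(\left(171 - k{\left(0 \right)}\right) + 606 \cdot 262\right) - 4570455\right) \left(b{\left(1227 \right)} + M\right) = \left(\left(\left(171 - -10\right) + 606 \cdot 262\right) - 4570455\right) \left(\left(-4 + \frac{1227^{2}}{3} + \frac{728}{3} \cdot 1227\right) + \frac{1}{1173260}\right) = \left(\left(\left(171 + 10\right) + 158772\right) - 4570455\right) \left(\left(-4 + \frac{1}{3} \cdot 1505529 + 297752\right) + \frac{1}{1173260}\right) = \left(\left(181 + 158772\right) - 4570455\right) \left(\left(-4 + 501843 + 297752\right) + \frac{1}{1173260}\right) = \left(158953 - 4570455\right) \left(799591 + \frac{1}{1173260}\right) = \left(-4411502\right) \frac{938128136661}{1173260} = - \frac{2069277075568137411}{586630}$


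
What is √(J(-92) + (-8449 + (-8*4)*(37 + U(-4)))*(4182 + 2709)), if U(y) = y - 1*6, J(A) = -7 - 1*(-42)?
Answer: 2*I*√16043962 ≈ 8011.0*I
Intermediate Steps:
J(A) = 35 (J(A) = -7 + 42 = 35)
U(y) = -6 + y (U(y) = y - 6 = -6 + y)
√(J(-92) + (-8449 + (-8*4)*(37 + U(-4)))*(4182 + 2709)) = √(35 + (-8449 + (-8*4)*(37 + (-6 - 4)))*(4182 + 2709)) = √(35 + (-8449 - 32*(37 - 10))*6891) = √(35 + (-8449 - 32*27)*6891) = √(35 + (-8449 - 864)*6891) = √(35 - 9313*6891) = √(35 - 64175883) = √(-64175848) = 2*I*√16043962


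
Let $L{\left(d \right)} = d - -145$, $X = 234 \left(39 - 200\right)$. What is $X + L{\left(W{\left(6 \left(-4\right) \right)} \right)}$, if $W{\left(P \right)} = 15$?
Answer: $-37514$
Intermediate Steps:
$X = -37674$ ($X = 234 \left(-161\right) = -37674$)
$L{\left(d \right)} = 145 + d$ ($L{\left(d \right)} = d + 145 = 145 + d$)
$X + L{\left(W{\left(6 \left(-4\right) \right)} \right)} = -37674 + \left(145 + 15\right) = -37674 + 160 = -37514$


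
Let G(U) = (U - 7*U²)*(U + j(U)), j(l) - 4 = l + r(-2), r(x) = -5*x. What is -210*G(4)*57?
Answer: 28440720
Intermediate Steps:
j(l) = 14 + l (j(l) = 4 + (l - 5*(-2)) = 4 + (l + 10) = 4 + (10 + l) = 14 + l)
G(U) = (14 + 2*U)*(U - 7*U²) (G(U) = (U - 7*U²)*(U + (14 + U)) = (U - 7*U²)*(14 + 2*U) = (14 + 2*U)*(U - 7*U²))
-210*G(4)*57 = -420*4*(7 - 48*4 - 7*4²)*57 = -420*4*(7 - 192 - 7*16)*57 = -420*4*(7 - 192 - 112)*57 = -420*4*(-297)*57 = -210*(-2376)*57 = 498960*57 = 28440720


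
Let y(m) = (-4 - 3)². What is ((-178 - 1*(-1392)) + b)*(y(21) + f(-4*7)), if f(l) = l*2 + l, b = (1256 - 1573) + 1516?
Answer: -84455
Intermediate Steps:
b = 1199 (b = -317 + 1516 = 1199)
y(m) = 49 (y(m) = (-7)² = 49)
f(l) = 3*l (f(l) = 2*l + l = 3*l)
((-178 - 1*(-1392)) + b)*(y(21) + f(-4*7)) = ((-178 - 1*(-1392)) + 1199)*(49 + 3*(-4*7)) = ((-178 + 1392) + 1199)*(49 + 3*(-28)) = (1214 + 1199)*(49 - 84) = 2413*(-35) = -84455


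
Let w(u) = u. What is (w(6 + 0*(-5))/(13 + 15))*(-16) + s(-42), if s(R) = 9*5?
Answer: 291/7 ≈ 41.571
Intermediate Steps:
s(R) = 45
(w(6 + 0*(-5))/(13 + 15))*(-16) + s(-42) = ((6 + 0*(-5))/(13 + 15))*(-16) + 45 = ((6 + 0)/28)*(-16) + 45 = (6*(1/28))*(-16) + 45 = (3/14)*(-16) + 45 = -24/7 + 45 = 291/7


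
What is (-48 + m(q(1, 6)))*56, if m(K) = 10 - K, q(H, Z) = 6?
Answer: -2464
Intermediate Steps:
(-48 + m(q(1, 6)))*56 = (-48 + (10 - 1*6))*56 = (-48 + (10 - 6))*56 = (-48 + 4)*56 = -44*56 = -2464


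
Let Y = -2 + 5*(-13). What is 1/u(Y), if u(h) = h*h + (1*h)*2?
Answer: 1/4355 ≈ 0.00022962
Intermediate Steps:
Y = -67 (Y = -2 - 65 = -67)
u(h) = h**2 + 2*h (u(h) = h**2 + h*2 = h**2 + 2*h)
1/u(Y) = 1/(-67*(2 - 67)) = 1/(-67*(-65)) = 1/4355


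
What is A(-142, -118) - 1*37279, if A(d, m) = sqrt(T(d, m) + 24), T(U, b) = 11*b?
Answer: -37279 + 7*I*sqrt(26) ≈ -37279.0 + 35.693*I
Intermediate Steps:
A(d, m) = sqrt(24 + 11*m) (A(d, m) = sqrt(11*m + 24) = sqrt(24 + 11*m))
A(-142, -118) - 1*37279 = sqrt(24 + 11*(-118)) - 1*37279 = sqrt(24 - 1298) - 37279 = sqrt(-1274) - 37279 = 7*I*sqrt(26) - 37279 = -37279 + 7*I*sqrt(26)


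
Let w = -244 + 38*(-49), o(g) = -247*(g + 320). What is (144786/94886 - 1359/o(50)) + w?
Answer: -480239344227/228200830 ≈ -2104.5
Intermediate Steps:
o(g) = -79040 - 247*g (o(g) = -247*(320 + g) = -79040 - 247*g)
w = -2106 (w = -244 - 1862 = -2106)
(144786/94886 - 1359/o(50)) + w = (144786/94886 - 1359/(-79040 - 247*50)) - 2106 = (144786*(1/94886) - 1359/(-79040 - 12350)) - 2106 = (72393/47443 - 1359/(-91390)) - 2106 = (72393/47443 - 1359*(-1/91390)) - 2106 = (72393/47443 + 1359/91390) - 2106 = 351603753/228200830 - 2106 = -480239344227/228200830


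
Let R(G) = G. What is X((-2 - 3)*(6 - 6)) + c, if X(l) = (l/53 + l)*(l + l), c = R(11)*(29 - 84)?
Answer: -605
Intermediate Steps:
c = -605 (c = 11*(29 - 84) = 11*(-55) = -605)
X(l) = 108*l**2/53 (X(l) = (l*(1/53) + l)*(2*l) = (l/53 + l)*(2*l) = (54*l/53)*(2*l) = 108*l**2/53)
X((-2 - 3)*(6 - 6)) + c = 108*((-2 - 3)*(6 - 6))**2/53 - 605 = 108*(-5*0)**2/53 - 605 = (108/53)*0**2 - 605 = (108/53)*0 - 605 = 0 - 605 = -605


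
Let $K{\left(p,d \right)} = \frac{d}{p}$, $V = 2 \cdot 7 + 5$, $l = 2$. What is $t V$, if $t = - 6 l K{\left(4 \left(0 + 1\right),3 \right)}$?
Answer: $-171$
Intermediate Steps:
$V = 19$ ($V = 14 + 5 = 19$)
$t = -9$ ($t = \left(-6\right) 2 \frac{3}{4 \left(0 + 1\right)} = - 12 \frac{3}{4 \cdot 1} = - 12 \cdot \frac{3}{4} = - 12 \cdot 3 \cdot \frac{1}{4} = \left(-12\right) \frac{3}{4} = -9$)
$t V = \left(-9\right) 19 = -171$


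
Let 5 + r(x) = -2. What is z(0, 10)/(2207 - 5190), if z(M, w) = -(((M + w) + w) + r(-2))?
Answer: 13/2983 ≈ 0.0043580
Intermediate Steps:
r(x) = -7 (r(x) = -5 - 2 = -7)
z(M, w) = 7 - M - 2*w (z(M, w) = -(((M + w) + w) - 7) = -((M + 2*w) - 7) = -(-7 + M + 2*w) = 7 - M - 2*w)
z(0, 10)/(2207 - 5190) = (7 - 1*0 - 2*10)/(2207 - 5190) = (7 + 0 - 20)/(-2983) = -1/2983*(-13) = 13/2983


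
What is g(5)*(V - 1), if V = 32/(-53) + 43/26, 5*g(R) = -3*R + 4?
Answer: -759/6890 ≈ -0.11016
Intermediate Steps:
g(R) = ⅘ - 3*R/5 (g(R) = (-3*R + 4)/5 = (4 - 3*R)/5 = ⅘ - 3*R/5)
V = 1447/1378 (V = 32*(-1/53) + 43*(1/26) = -32/53 + 43/26 = 1447/1378 ≈ 1.0501)
g(5)*(V - 1) = (⅘ - ⅗*5)*(1447/1378 - 1) = (⅘ - 3)*(69/1378) = -11/5*69/1378 = -759/6890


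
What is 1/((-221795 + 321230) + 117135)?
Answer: 1/216570 ≈ 4.6174e-6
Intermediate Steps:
1/((-221795 + 321230) + 117135) = 1/(99435 + 117135) = 1/216570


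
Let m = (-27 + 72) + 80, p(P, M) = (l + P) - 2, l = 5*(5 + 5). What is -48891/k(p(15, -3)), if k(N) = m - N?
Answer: -48891/62 ≈ -788.56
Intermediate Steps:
l = 50 (l = 5*10 = 50)
p(P, M) = 48 + P (p(P, M) = (50 + P) - 2 = 48 + P)
m = 125 (m = 45 + 80 = 125)
k(N) = 125 - N
-48891/k(p(15, -3)) = -48891/(125 - (48 + 15)) = -48891/(125 - 1*63) = -48891/(125 - 63) = -48891/62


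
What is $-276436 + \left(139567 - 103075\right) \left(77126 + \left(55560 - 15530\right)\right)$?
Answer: $4274980316$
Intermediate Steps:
$-276436 + \left(139567 - 103075\right) \left(77126 + \left(55560 - 15530\right)\right) = -276436 + 36492 \left(77126 + \left(55560 - 15530\right)\right) = -276436 + 36492 \left(77126 + 40030\right) = -276436 + 36492 \cdot 117156 = -276436 + 4275256752 = 4274980316$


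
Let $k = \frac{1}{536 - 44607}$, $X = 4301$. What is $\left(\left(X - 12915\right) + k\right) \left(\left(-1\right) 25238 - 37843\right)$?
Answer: $\frac{23947288320195}{44071} \approx 5.4338 \cdot 10^{8}$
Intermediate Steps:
$k = - \frac{1}{44071}$ ($k = \frac{1}{-44071} = - \frac{1}{44071} \approx -2.2691 \cdot 10^{-5}$)
$\left(\left(X - 12915\right) + k\right) \left(\left(-1\right) 25238 - 37843\right) = \left(\left(4301 - 12915\right) - \frac{1}{44071}\right) \left(\left(-1\right) 25238 - 37843\right) = \left(\left(4301 - 12915\right) - \frac{1}{44071}\right) \left(-25238 - 37843\right) = \left(-8614 - \frac{1}{44071}\right) \left(-63081\right) = \left(- \frac{379627595}{44071}\right) \left(-63081\right) = \frac{23947288320195}{44071}$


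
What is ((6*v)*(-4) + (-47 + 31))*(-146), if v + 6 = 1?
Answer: -15184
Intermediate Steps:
v = -5 (v = -6 + 1 = -5)
((6*v)*(-4) + (-47 + 31))*(-146) = ((6*(-5))*(-4) + (-47 + 31))*(-146) = (-30*(-4) - 16)*(-146) = (120 - 16)*(-146) = 104*(-146) = -15184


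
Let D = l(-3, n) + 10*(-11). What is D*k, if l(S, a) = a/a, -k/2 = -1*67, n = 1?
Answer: -14606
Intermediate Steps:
k = 134 (k = -(-2)*67 = -2*(-67) = 134)
l(S, a) = 1
D = -109 (D = 1 + 10*(-11) = 1 - 110 = -109)
D*k = -109*134 = -14606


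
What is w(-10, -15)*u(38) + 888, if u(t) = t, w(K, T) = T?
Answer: 318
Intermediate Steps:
w(-10, -15)*u(38) + 888 = -15*38 + 888 = -570 + 888 = 318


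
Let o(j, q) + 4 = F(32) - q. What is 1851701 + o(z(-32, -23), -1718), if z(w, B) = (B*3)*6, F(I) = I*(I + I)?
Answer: 1855463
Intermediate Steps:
F(I) = 2*I² (F(I) = I*(2*I) = 2*I²)
z(w, B) = 18*B (z(w, B) = (3*B)*6 = 18*B)
o(j, q) = 2044 - q (o(j, q) = -4 + (2*32² - q) = -4 + (2*1024 - q) = -4 + (2048 - q) = 2044 - q)
1851701 + o(z(-32, -23), -1718) = 1851701 + (2044 - 1*(-1718)) = 1851701 + (2044 + 1718) = 1851701 + 3762 = 1855463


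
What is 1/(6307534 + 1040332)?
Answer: 1/7347866 ≈ 1.3609e-7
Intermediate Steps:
1/(6307534 + 1040332) = 1/7347866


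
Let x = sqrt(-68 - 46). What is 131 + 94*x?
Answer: 131 + 94*I*sqrt(114) ≈ 131.0 + 1003.6*I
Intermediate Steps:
x = I*sqrt(114) (x = sqrt(-114) = I*sqrt(114) ≈ 10.677*I)
131 + 94*x = 131 + 94*(I*sqrt(114)) = 131 + 94*I*sqrt(114)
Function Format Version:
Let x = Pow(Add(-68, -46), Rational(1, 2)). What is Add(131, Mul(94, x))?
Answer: Add(131, Mul(94, I, Pow(114, Rational(1, 2)))) ≈ Add(131.00, Mul(1003.6, I))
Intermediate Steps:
x = Mul(I, Pow(114, Rational(1, 2))) (x = Pow(-114, Rational(1, 2)) = Mul(I, Pow(114, Rational(1, 2))) ≈ Mul(10.677, I))
Add(131, Mul(94, x)) = Add(131, Mul(94, Mul(I, Pow(114, Rational(1, 2))))) = Add(131, Mul(94, I, Pow(114, Rational(1, 2))))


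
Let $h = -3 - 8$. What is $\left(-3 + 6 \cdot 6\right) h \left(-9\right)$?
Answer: $3267$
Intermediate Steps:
$h = -11$ ($h = -3 - 8 = -11$)
$\left(-3 + 6 \cdot 6\right) h \left(-9\right) = \left(-3 + 6 \cdot 6\right) \left(-11\right) \left(-9\right) = \left(-3 + 36\right) \left(-11\right) \left(-9\right) = 33 \left(-11\right) \left(-9\right) = \left(-363\right) \left(-9\right) = 3267$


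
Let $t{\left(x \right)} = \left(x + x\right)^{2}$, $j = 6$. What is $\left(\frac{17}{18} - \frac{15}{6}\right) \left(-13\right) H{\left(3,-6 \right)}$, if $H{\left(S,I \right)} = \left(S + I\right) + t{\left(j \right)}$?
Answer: $\frac{8554}{3} \approx 2851.3$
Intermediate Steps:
$t{\left(x \right)} = 4 x^{2}$ ($t{\left(x \right)} = \left(2 x\right)^{2} = 4 x^{2}$)
$H{\left(S,I \right)} = 144 + I + S$ ($H{\left(S,I \right)} = \left(S + I\right) + 4 \cdot 6^{2} = \left(I + S\right) + 4 \cdot 36 = \left(I + S\right) + 144 = 144 + I + S$)
$\left(\frac{17}{18} - \frac{15}{6}\right) \left(-13\right) H{\left(3,-6 \right)} = \left(\frac{17}{18} - \frac{15}{6}\right) \left(-13\right) \left(144 - 6 + 3\right) = \left(17 \cdot \frac{1}{18} - \frac{5}{2}\right) \left(-13\right) 141 = \left(\frac{17}{18} - \frac{5}{2}\right) \left(-13\right) 141 = \left(- \frac{14}{9}\right) \left(-13\right) 141 = \frac{182}{9} \cdot 141 = \frac{8554}{3}$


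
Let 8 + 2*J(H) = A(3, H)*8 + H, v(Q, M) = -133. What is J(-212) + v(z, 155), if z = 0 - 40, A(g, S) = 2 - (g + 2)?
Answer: -255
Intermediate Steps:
A(g, S) = -g (A(g, S) = 2 - (2 + g) = 2 + (-2 - g) = -g)
z = -40
J(H) = -16 + H/2 (J(H) = -4 + (-1*3*8 + H)/2 = -4 + (-3*8 + H)/2 = -4 + (-24 + H)/2 = -4 + (-12 + H/2) = -16 + H/2)
J(-212) + v(z, 155) = (-16 + (½)*(-212)) - 133 = (-16 - 106) - 133 = -122 - 133 = -255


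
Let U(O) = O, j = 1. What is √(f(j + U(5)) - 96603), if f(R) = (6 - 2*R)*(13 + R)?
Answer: I*√96717 ≈ 310.99*I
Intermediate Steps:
√(f(j + U(5)) - 96603) = √((78 - 20*(1 + 5) - 2*(1 + 5)²) - 96603) = √((78 - 20*6 - 2*6²) - 96603) = √((78 - 120 - 2*36) - 96603) = √((78 - 120 - 72) - 96603) = √(-114 - 96603) = √(-96717) = I*√96717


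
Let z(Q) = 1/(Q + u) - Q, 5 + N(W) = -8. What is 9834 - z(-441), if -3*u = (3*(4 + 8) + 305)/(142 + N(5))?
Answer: 1606278531/171008 ≈ 9393.0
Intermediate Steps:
N(W) = -13 (N(W) = -5 - 8 = -13)
u = -341/387 (u = -(3*(4 + 8) + 305)/(3*(142 - 13)) = -(3*12 + 305)/(3*129) = -(36 + 305)/(3*129) = -341/(3*129) = -1/3*341/129 = -341/387 ≈ -0.88114)
z(Q) = 1/(-341/387 + Q) - Q (z(Q) = 1/(Q - 341/387) - Q = 1/(-341/387 + Q) - Q)
9834 - z(-441) = 9834 - (387 - 387*(-441)**2 + 341*(-441))/(-341 + 387*(-441)) = 9834 - (387 - 387*194481 - 150381)/(-341 - 170667) = 9834 - (387 - 75264147 - 150381)/(-171008) = 9834 - (-1)*(-75414141)/171008 = 9834 - 1*75414141/171008 = 9834 - 75414141/171008 = 1606278531/171008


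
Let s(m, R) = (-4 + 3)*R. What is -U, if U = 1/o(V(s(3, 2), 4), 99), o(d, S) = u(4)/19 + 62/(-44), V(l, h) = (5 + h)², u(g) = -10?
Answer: 418/809 ≈ 0.51669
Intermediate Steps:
s(m, R) = -R
o(d, S) = -809/418 (o(d, S) = -10/19 + 62/(-44) = -10*1/19 + 62*(-1/44) = -10/19 - 31/22 = -809/418)
U = -418/809 (U = 1/(-809/418) = -418/809 ≈ -0.51669)
-U = -1*(-418/809) = 418/809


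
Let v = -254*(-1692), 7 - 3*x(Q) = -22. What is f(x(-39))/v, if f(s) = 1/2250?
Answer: 1/966978000 ≈ 1.0341e-9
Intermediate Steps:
x(Q) = 29/3 (x(Q) = 7/3 - 1/3*(-22) = 7/3 + 22/3 = 29/3)
f(s) = 1/2250
v = 429768
f(x(-39))/v = (1/2250)/429768 = (1/2250)*(1/429768) = 1/966978000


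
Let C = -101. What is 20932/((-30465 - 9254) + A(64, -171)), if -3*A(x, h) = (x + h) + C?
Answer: -62796/118949 ≈ -0.52792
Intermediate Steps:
A(x, h) = 101/3 - h/3 - x/3 (A(x, h) = -((x + h) - 101)/3 = -((h + x) - 101)/3 = -(-101 + h + x)/3 = 101/3 - h/3 - x/3)
20932/((-30465 - 9254) + A(64, -171)) = 20932/((-30465 - 9254) + (101/3 - 1/3*(-171) - 1/3*64)) = 20932/(-39719 + (101/3 + 57 - 64/3)) = 20932/(-39719 + 208/3) = 20932/(-118949/3) = 20932*(-3/118949) = -62796/118949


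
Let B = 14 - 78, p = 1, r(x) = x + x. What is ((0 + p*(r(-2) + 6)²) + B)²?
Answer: 3600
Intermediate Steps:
r(x) = 2*x
B = -64
((0 + p*(r(-2) + 6)²) + B)² = ((0 + 1*(2*(-2) + 6)²) - 64)² = ((0 + 1*(-4 + 6)²) - 64)² = ((0 + 1*2²) - 64)² = ((0 + 1*4) - 64)² = ((0 + 4) - 64)² = (4 - 64)² = (-60)² = 3600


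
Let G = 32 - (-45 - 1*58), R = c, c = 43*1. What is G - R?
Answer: 92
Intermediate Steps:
c = 43
R = 43
G = 135 (G = 32 - (-45 - 58) = 32 - 1*(-103) = 32 + 103 = 135)
G - R = 135 - 1*43 = 135 - 43 = 92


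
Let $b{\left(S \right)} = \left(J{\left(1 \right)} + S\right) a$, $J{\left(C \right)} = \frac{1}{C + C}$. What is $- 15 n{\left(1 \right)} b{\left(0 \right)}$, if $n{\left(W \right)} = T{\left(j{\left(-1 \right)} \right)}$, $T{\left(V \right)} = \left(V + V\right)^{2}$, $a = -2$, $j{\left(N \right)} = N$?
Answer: $60$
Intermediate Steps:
$T{\left(V \right)} = 4 V^{2}$ ($T{\left(V \right)} = \left(2 V\right)^{2} = 4 V^{2}$)
$J{\left(C \right)} = \frac{1}{2 C}$
$n{\left(W \right)} = 4$ ($n{\left(W \right)} = 4 \left(-1\right)^{2} = 4 \cdot 1 = 4$)
$b{\left(S \right)} = -1 - 2 S$ ($b{\left(S \right)} = \left(\frac{1}{2 \cdot 1} + S\right) \left(-2\right) = \left(\frac{1}{2} \cdot 1 + S\right) \left(-2\right) = \left(\frac{1}{2} + S\right) \left(-2\right) = -1 - 2 S$)
$- 15 n{\left(1 \right)} b{\left(0 \right)} = \left(-15\right) 4 \left(-1 - 0\right) = - 60 \left(-1 + 0\right) = \left(-60\right) \left(-1\right) = 60$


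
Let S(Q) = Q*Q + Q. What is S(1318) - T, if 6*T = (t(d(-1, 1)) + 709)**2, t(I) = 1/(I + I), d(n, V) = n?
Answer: 39714719/24 ≈ 1.6548e+6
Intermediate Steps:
t(I) = 1/(2*I)
T = 2007889/24 (T = ((1/2)/(-1) + 709)**2/6 = ((1/2)*(-1) + 709)**2/6 = (-1/2 + 709)**2/6 = (1417/2)**2/6 = (1/6)*(2007889/4) = 2007889/24 ≈ 83662.)
S(Q) = Q + Q**2 (S(Q) = Q**2 + Q = Q + Q**2)
S(1318) - T = 1318*(1 + 1318) - 1*2007889/24 = 1318*1319 - 2007889/24 = 1738442 - 2007889/24 = 39714719/24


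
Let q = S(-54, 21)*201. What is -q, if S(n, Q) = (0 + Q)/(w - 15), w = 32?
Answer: -4221/17 ≈ -248.29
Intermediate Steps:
S(n, Q) = Q/17 (S(n, Q) = (0 + Q)/(32 - 15) = Q/17)
q = 4221/17 (q = ((1/17)*21)*201 = (21/17)*201 = 4221/17 ≈ 248.29)
-q = -1*4221/17 = -4221/17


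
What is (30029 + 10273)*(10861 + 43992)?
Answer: 2210685606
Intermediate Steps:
(30029 + 10273)*(10861 + 43992) = 40302*54853 = 2210685606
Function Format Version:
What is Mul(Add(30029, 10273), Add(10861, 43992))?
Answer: 2210685606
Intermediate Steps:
Mul(Add(30029, 10273), Add(10861, 43992)) = Mul(40302, 54853) = 2210685606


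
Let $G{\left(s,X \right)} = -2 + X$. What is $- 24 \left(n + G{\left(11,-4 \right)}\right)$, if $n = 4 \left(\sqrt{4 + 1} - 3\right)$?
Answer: $432 - 96 \sqrt{5} \approx 217.34$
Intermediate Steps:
$n = -12 + 4 \sqrt{5}$ ($n = 4 \left(\sqrt{5} - 3\right) = 4 \left(-3 + \sqrt{5}\right) = -12 + 4 \sqrt{5} \approx -3.0557$)
$- 24 \left(n + G{\left(11,-4 \right)}\right) = - 24 \left(\left(-12 + 4 \sqrt{5}\right) - 6\right) = - 24 \left(-18 + 4 \sqrt{5}\right) = 432 - 96 \sqrt{5}$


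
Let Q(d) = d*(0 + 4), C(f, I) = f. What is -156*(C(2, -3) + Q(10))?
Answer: -6552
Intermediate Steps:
Q(d) = 4*d (Q(d) = d*4 = 4*d)
-156*(C(2, -3) + Q(10)) = -156*(2 + 4*10) = -156*(2 + 40) = -156*42 = -6552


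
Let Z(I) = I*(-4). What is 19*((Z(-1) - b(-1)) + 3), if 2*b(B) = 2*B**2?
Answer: 114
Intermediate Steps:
Z(I) = -4*I
b(B) = B**2 (b(B) = (2*B**2)/2 = B**2)
19*((Z(-1) - b(-1)) + 3) = 19*((-4*(-1) - 1*(-1)**2) + 3) = 19*((4 - 1*1) + 3) = 19*((4 - 1) + 3) = 19*(3 + 3) = 19*6 = 114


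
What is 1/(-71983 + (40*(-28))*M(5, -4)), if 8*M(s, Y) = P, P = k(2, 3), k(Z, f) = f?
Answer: -1/72403 ≈ -1.3812e-5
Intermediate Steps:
P = 3
M(s, Y) = 3/8 (M(s, Y) = (⅛)*3 = 3/8)
1/(-71983 + (40*(-28))*M(5, -4)) = 1/(-71983 + (40*(-28))*(3/8)) = 1/(-71983 - 1120*3/8) = 1/(-71983 - 420) = 1/(-72403) = -1/72403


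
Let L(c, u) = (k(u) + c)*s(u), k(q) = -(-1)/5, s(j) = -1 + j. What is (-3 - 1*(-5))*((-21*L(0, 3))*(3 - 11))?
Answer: 672/5 ≈ 134.40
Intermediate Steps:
k(q) = 1/5 (k(q) = -(-1)/5 = -1*(-1/5) = 1/5)
L(c, u) = (-1 + u)*(1/5 + c) (L(c, u) = (1/5 + c)*(-1 + u) = (-1 + u)*(1/5 + c))
(-3 - 1*(-5))*((-21*L(0, 3))*(3 - 11)) = (-3 - 1*(-5))*((-21*(1 + 5*0)*(-1 + 3)/5)*(3 - 11)) = (-3 + 5)*(-21*(1 + 0)*2/5*(-8)) = 2*(-21*2/5*(-8)) = 2*(-42/5*(-8)) = 2*(336/5) = 672/5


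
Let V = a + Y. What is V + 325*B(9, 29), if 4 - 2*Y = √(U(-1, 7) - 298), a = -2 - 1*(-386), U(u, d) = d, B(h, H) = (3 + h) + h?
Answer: 7211 - I*√291/2 ≈ 7211.0 - 8.5294*I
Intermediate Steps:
B(h, H) = 3 + 2*h
a = 384 (a = -2 + 386 = 384)
Y = 2 - I*√291/2 (Y = 2 - √(7 - 298)/2 = 2 - I*√291/2 ≈ 2.0 - 8.5294*I)
V = 386 - I*√291/2 (V = 384 + (2 - I*√291/2) = 386 - I*√291/2 ≈ 386.0 - 8.5294*I)
V + 325*B(9, 29) = (386 - I*√291/2) + 325*(3 + 2*9) = (386 - I*√291/2) + 325*(3 + 18) = (386 - I*√291/2) + 325*21 = (386 - I*√291/2) + 6825 = 7211 - I*√291/2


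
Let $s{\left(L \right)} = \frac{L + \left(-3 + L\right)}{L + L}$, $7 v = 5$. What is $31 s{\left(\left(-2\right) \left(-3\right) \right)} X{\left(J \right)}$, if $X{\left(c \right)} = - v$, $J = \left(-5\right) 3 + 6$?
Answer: $- \frac{465}{28} \approx -16.607$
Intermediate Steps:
$v = \frac{5}{7}$ ($v = \frac{1}{7} \cdot 5 = \frac{5}{7} \approx 0.71429$)
$s{\left(L \right)} = \frac{-3 + 2 L}{2 L}$
$J = -9$ ($J = -15 + 6 = -9$)
$X{\left(c \right)} = - \frac{5}{7}$ ($X{\left(c \right)} = \left(-1\right) \frac{5}{7} = - \frac{5}{7}$)
$31 s{\left(\left(-2\right) \left(-3\right) \right)} X{\left(J \right)} = 31 \frac{- \frac{3}{2} - -6}{\left(-2\right) \left(-3\right)} \left(- \frac{5}{7}\right) = 31 \frac{- \frac{3}{2} + 6}{6} \left(- \frac{5}{7}\right) = 31 \cdot \frac{1}{6} \cdot \frac{9}{2} \left(- \frac{5}{7}\right) = 31 \cdot \frac{3}{4} \left(- \frac{5}{7}\right) = \frac{93}{4} \left(- \frac{5}{7}\right) = - \frac{465}{28}$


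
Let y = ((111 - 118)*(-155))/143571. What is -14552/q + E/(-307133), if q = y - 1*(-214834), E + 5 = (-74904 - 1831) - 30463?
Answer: 2664886037898161/9473189765921767 ≈ 0.28131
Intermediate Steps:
E = -107203 (E = -5 + ((-74904 - 1831) - 30463) = -5 + (-76735 - 30463) = -5 - 107198 = -107203)
y = 1085/143571 (y = -7*(-155)*(1/143571) = 1085*(1/143571) = 1085/143571 ≈ 0.0075572)
q = 30843933299/143571 (q = 1085/143571 - 1*(-214834) = 1085/143571 + 214834 = 30843933299/143571 ≈ 2.1483e+5)
-14552/q + E/(-307133) = -14552/30843933299/143571 - 107203/(-307133) = -14552*143571/30843933299 - 107203*(-1/307133) = -2089245192/30843933299 + 107203/307133 = 2664886037898161/9473189765921767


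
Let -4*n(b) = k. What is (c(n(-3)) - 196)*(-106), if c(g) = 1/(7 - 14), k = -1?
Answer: 145538/7 ≈ 20791.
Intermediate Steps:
n(b) = ¼ (n(b) = -¼*(-1) = ¼)
c(g) = -⅐ (c(g) = 1/(-7) = -⅐)
(c(n(-3)) - 196)*(-106) = (-⅐ - 196)*(-106) = -1373/7*(-106) = 145538/7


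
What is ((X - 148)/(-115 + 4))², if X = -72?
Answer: 48400/12321 ≈ 3.9283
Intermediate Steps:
((X - 148)/(-115 + 4))² = ((-72 - 148)/(-115 + 4))² = (-220/(-111))² = (-220*(-1/111))² = (220/111)² = 48400/12321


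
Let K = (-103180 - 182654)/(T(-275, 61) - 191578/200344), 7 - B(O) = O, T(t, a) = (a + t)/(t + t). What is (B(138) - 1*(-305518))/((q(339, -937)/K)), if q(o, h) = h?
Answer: -801534493255317800/4879762009 ≈ -1.6426e+8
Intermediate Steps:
T(t, a) = (a + t)/(2*t) (T(t, a) = (a + t)/((2*t)) = (a + t)*(1/(2*t)) = (a + t)/(2*t))
B(O) = 7 - O
K = 2624651649400/5207857 (K = (-103180 - 182654)/((1/2)*(61 - 275)/(-275) - 191578/200344) = -285834/((1/2)*(-1/275)*(-214) - 191578*1/200344) = -285834/(107/275 - 95789/100172) = -285834/(-15623571/27547300) = -285834*(-27547300/15623571) = 2624651649400/5207857 ≈ 5.0398e+5)
(B(138) - 1*(-305518))/((q(339, -937)/K)) = ((7 - 1*138) - 1*(-305518))/((-937/2624651649400/5207857)) = ((7 - 138) + 305518)/((-937*5207857/2624651649400)) = (-131 + 305518)/(-4879762009/2624651649400) = 305387*(-2624651649400/4879762009) = -801534493255317800/4879762009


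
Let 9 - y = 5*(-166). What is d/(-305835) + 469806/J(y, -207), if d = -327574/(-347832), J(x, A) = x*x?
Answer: 24988677858718333/37441276323051060 ≈ 0.66741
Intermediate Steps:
y = 839 (y = 9 - 5*(-166) = 9 - 1*(-830) = 9 + 830 = 839)
J(x, A) = x²
d = 163787/173916 (d = -327574*(-1/347832) = 163787/173916 ≈ 0.94176)
d/(-305835) + 469806/J(y, -207) = (163787/173916)/(-305835) + 469806/(839²) = (163787/173916)*(-1/305835) + 469806/703921 = -163787/53189599860 + 469806*(1/703921) = -163787/53189599860 + 469806/703921 = 24988677858718333/37441276323051060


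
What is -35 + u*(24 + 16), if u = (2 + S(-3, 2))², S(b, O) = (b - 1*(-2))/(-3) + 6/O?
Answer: 9925/9 ≈ 1102.8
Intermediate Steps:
S(b, O) = -⅔ + 6/O - b/3 (S(b, O) = (b + 2)*(-⅓) + 6/O = (2 + b)*(-⅓) + 6/O = (-⅔ - b/3) + 6/O = -⅔ + 6/O - b/3)
u = 256/9 (u = (2 + (⅓)*(18 - 1*2*(2 - 3))/2)² = (2 + (⅓)*(½)*(18 - 1*2*(-1)))² = (2 + (⅓)*(½)*(18 + 2))² = (2 + (⅓)*(½)*20)² = (2 + 10/3)² = (16/3)² = 256/9 ≈ 28.444)
-35 + u*(24 + 16) = -35 + 256*(24 + 16)/9 = -35 + (256/9)*40 = -35 + 10240/9 = 9925/9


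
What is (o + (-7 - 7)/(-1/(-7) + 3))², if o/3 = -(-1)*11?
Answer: 98596/121 ≈ 814.84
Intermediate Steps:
o = 33 (o = 3*(-(-1)*11) = 3*(-1*(-11)) = 3*11 = 33)
(o + (-7 - 7)/(-1/(-7) + 3))² = (33 + (-7 - 7)/(-1/(-7) + 3))² = (33 - 14/(-1*(-⅐) + 3))² = (33 - 14/(⅐ + 3))² = (33 - 14/22/7)² = (33 - 14*7/22)² = (33 - 49/11)² = (314/11)² = 98596/121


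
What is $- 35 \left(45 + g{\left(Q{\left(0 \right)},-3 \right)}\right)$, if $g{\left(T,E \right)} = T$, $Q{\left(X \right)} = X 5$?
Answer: $-1575$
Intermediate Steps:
$Q{\left(X \right)} = 5 X$
$- 35 \left(45 + g{\left(Q{\left(0 \right)},-3 \right)}\right) = - 35 \left(45 + 5 \cdot 0\right) = - 35 \left(45 + 0\right) = \left(-35\right) 45 = -1575$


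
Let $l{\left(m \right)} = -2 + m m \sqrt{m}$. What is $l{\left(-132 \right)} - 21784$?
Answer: $-21786 + 34848 i \sqrt{33} \approx -21786.0 + 2.0019 \cdot 10^{5} i$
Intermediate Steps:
$l{\left(m \right)} = -2 + m^{\frac{5}{2}}$ ($l{\left(m \right)} = -2 + m m^{\frac{3}{2}} = -2 + m^{\frac{5}{2}}$)
$l{\left(-132 \right)} - 21784 = \left(-2 + \left(-132\right)^{\frac{5}{2}}\right) - 21784 = \left(-2 + 34848 i \sqrt{33}\right) - 21784 = -21786 + 34848 i \sqrt{33}$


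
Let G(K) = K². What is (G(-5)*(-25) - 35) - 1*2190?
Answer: -2850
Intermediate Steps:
(G(-5)*(-25) - 35) - 1*2190 = ((-5)²*(-25) - 35) - 1*2190 = (25*(-25) - 35) - 2190 = (-625 - 35) - 2190 = -660 - 2190 = -2850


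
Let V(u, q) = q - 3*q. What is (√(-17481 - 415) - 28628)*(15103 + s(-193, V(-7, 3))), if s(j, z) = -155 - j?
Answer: -433456548 + 30282*I*√4474 ≈ -4.3346e+8 + 2.0255e+6*I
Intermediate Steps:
V(u, q) = -2*q
(√(-17481 - 415) - 28628)*(15103 + s(-193, V(-7, 3))) = (√(-17481 - 415) - 28628)*(15103 + (-155 - 1*(-193))) = (√(-17896) - 28628)*(15103 + (-155 + 193)) = (2*I*√4474 - 28628)*(15103 + 38) = (-28628 + 2*I*√4474)*15141 = -433456548 + 30282*I*√4474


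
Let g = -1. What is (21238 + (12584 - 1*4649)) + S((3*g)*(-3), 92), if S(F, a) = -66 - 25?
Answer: 29082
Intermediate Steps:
S(F, a) = -91
(21238 + (12584 - 1*4649)) + S((3*g)*(-3), 92) = (21238 + (12584 - 1*4649)) - 91 = (21238 + (12584 - 4649)) - 91 = (21238 + 7935) - 91 = 29173 - 91 = 29082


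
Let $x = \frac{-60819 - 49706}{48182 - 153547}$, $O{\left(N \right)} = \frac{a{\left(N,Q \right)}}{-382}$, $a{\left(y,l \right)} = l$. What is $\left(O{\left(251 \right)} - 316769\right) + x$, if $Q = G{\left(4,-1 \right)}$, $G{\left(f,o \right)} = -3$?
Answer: $- \frac{2549945831005}{8049886} \approx -3.1677 \cdot 10^{5}$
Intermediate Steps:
$Q = -3$
$O{\left(N \right)} = \frac{3}{382}$ ($O{\left(N \right)} = - \frac{3}{-382} = \left(-3\right) \left(- \frac{1}{382}\right) = \frac{3}{382}$)
$x = \frac{22105}{21073}$ ($x = - \frac{110525}{-105365} = \left(-110525\right) \left(- \frac{1}{105365}\right) = \frac{22105}{21073} \approx 1.049$)
$\left(O{\left(251 \right)} - 316769\right) + x = \left(\frac{3}{382} - 316769\right) + \frac{22105}{21073} = - \frac{121005755}{382} + \frac{22105}{21073} = - \frac{2549945831005}{8049886}$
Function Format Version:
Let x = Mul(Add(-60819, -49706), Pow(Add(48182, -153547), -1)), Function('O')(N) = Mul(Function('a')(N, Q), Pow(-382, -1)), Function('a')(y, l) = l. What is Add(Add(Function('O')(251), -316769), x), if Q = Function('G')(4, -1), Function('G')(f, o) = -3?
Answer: Rational(-2549945831005, 8049886) ≈ -3.1677e+5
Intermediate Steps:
Q = -3
Function('O')(N) = Rational(3, 382) (Function('O')(N) = Mul(-3, Pow(-382, -1)) = Mul(-3, Rational(-1, 382)) = Rational(3, 382))
x = Rational(22105, 21073) (x = Mul(-110525, Pow(-105365, -1)) = Mul(-110525, Rational(-1, 105365)) = Rational(22105, 21073) ≈ 1.0490)
Add(Add(Function('O')(251), -316769), x) = Add(Add(Rational(3, 382), -316769), Rational(22105, 21073)) = Add(Rational(-121005755, 382), Rational(22105, 21073)) = Rational(-2549945831005, 8049886)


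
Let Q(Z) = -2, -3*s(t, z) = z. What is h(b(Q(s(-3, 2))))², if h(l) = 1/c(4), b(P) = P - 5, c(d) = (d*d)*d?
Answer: 1/4096 ≈ 0.00024414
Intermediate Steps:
s(t, z) = -z/3
c(d) = d³ (c(d) = d²*d = d³)
b(P) = -5 + P
h(l) = 1/64 (h(l) = 1/(4³) = 1/64)
h(b(Q(s(-3, 2))))² = (1/64)² = 1/4096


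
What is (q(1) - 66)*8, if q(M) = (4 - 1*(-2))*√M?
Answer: -480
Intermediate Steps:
q(M) = 6*√M (q(M) = (4 + 2)*√M = 6*√M)
(q(1) - 66)*8 = (6*√1 - 66)*8 = (6*1 - 66)*8 = (6 - 66)*8 = -60*8 = -480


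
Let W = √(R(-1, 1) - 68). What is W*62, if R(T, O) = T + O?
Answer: 124*I*√17 ≈ 511.27*I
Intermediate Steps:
R(T, O) = O + T
W = 2*I*√17 (W = √((1 - 1) - 68) = √(0 - 68) = √(-68) = 2*I*√17 ≈ 8.2462*I)
W*62 = (2*I*√17)*62 = 124*I*√17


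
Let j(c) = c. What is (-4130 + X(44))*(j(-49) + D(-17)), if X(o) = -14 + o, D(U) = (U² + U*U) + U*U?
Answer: -3353800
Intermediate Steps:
D(U) = 3*U² (D(U) = (U² + U²) + U² = 2*U² + U² = 3*U²)
(-4130 + X(44))*(j(-49) + D(-17)) = (-4130 + (-14 + 44))*(-49 + 3*(-17)²) = (-4130 + 30)*(-49 + 3*289) = -4100*(-49 + 867) = -4100*818 = -3353800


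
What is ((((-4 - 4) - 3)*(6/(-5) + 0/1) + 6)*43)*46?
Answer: 189888/5 ≈ 37978.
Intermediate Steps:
((((-4 - 4) - 3)*(6/(-5) + 0/1) + 6)*43)*46 = (((-8 - 3)*(6*(-⅕) + 0*1) + 6)*43)*46 = ((-11*(-6/5 + 0) + 6)*43)*46 = ((-11*(-6/5) + 6)*43)*46 = ((66/5 + 6)*43)*46 = ((96/5)*43)*46 = (4128/5)*46 = 189888/5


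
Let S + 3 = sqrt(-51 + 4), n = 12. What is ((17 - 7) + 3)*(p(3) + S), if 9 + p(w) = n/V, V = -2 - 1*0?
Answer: -234 + 13*I*sqrt(47) ≈ -234.0 + 89.124*I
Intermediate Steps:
V = -2 (V = -2 + 0 = -2)
p(w) = -15 (p(w) = -9 + 12/(-2) = -9 + 12*(-1/2) = -9 - 6 = -15)
S = -3 + I*sqrt(47) (S = -3 + sqrt(-51 + 4) = -3 + sqrt(-47) = -3 + I*sqrt(47) ≈ -3.0 + 6.8557*I)
((17 - 7) + 3)*(p(3) + S) = ((17 - 7) + 3)*(-15 + (-3 + I*sqrt(47))) = (10 + 3)*(-18 + I*sqrt(47)) = 13*(-18 + I*sqrt(47)) = -234 + 13*I*sqrt(47)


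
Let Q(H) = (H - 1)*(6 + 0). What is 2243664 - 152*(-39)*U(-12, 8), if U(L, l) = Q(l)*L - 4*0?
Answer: -744048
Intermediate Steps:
Q(H) = -6 + 6*H (Q(H) = (-1 + H)*6 = -6 + 6*H)
U(L, l) = L*(-6 + 6*l) (U(L, l) = (-6 + 6*l)*L - 4*0 = L*(-6 + 6*l) + 0 = L*(-6 + 6*l))
2243664 - 152*(-39)*U(-12, 8) = 2243664 - 152*(-39)*6*(-12)*(-1 + 8) = 2243664 - (-5928)*6*(-12)*7 = 2243664 - (-5928)*(-504) = 2243664 - 1*2987712 = 2243664 - 2987712 = -744048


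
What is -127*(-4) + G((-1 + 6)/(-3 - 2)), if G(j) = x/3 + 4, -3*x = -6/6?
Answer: 4609/9 ≈ 512.11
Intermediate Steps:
x = 1/3 (x = -(-2)/6 = -1/3*(-1) = 1/3 ≈ 0.33333)
G(j) = 37/9 (G(j) = (1/3)/3 + 4 = (1/3)*(1/3) + 4 = 1/9 + 4 = 37/9)
-127*(-4) + G((-1 + 6)/(-3 - 2)) = -127*(-4) + 37/9 = 508 + 37/9 = 4609/9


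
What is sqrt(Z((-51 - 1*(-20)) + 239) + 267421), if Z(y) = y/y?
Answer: sqrt(267422) ≈ 517.13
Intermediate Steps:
Z(y) = 1
sqrt(Z((-51 - 1*(-20)) + 239) + 267421) = sqrt(1 + 267421) = sqrt(267422)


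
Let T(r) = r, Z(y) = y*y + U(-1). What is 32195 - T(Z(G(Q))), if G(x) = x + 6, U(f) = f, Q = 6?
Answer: 32052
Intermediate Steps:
G(x) = 6 + x
Z(y) = -1 + y² (Z(y) = y*y - 1 = y² - 1 = -1 + y²)
32195 - T(Z(G(Q))) = 32195 - (-1 + (6 + 6)²) = 32195 - (-1 + 12²) = 32195 - (-1 + 144) = 32195 - 1*143 = 32195 - 143 = 32052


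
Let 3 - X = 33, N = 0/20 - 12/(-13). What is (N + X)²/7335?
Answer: 15876/137735 ≈ 0.11526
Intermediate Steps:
N = 12/13 (N = 0*(1/20) - 12*(-1/13) = 0 + 12/13 = 12/13 ≈ 0.92308)
X = -30 (X = 3 - 1*33 = 3 - 33 = -30)
(N + X)²/7335 = (12/13 - 30)²/7335 = (-378/13)²*(1/7335) = (142884/169)*(1/7335) = 15876/137735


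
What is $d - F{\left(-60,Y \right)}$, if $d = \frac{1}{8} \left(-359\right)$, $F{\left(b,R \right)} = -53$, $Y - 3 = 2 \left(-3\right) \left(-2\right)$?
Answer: $\frac{65}{8} \approx 8.125$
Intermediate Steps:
$Y = 15$ ($Y = 3 + 2 \left(-3\right) \left(-2\right) = 3 - -12 = 3 + 12 = 15$)
$d = - \frac{359}{8}$ ($d = \frac{1}{8} \left(-359\right) = - \frac{359}{8} \approx -44.875$)
$d - F{\left(-60,Y \right)} = - \frac{359}{8} - -53 = - \frac{359}{8} + 53 = \frac{65}{8}$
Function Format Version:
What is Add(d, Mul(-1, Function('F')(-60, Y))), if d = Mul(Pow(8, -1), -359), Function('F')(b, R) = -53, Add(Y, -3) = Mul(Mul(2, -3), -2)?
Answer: Rational(65, 8) ≈ 8.1250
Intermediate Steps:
Y = 15 (Y = Add(3, Mul(Mul(2, -3), -2)) = Add(3, Mul(-6, -2)) = Add(3, 12) = 15)
d = Rational(-359, 8) (d = Mul(Rational(1, 8), -359) = Rational(-359, 8) ≈ -44.875)
Add(d, Mul(-1, Function('F')(-60, Y))) = Add(Rational(-359, 8), Mul(-1, -53)) = Add(Rational(-359, 8), 53) = Rational(65, 8)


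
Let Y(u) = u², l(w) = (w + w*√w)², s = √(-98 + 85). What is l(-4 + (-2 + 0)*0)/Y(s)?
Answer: 48/13 - 64*I/13 ≈ 3.6923 - 4.9231*I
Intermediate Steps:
s = I*√13 (s = √(-13) = I*√13 ≈ 3.6056*I)
l(w) = (w + w^(3/2))²
l(-4 + (-2 + 0)*0)/Y(s) = ((-4 + (-2 + 0)*0) + (-4 + (-2 + 0)*0)^(3/2))²/((I*√13)²) = ((-4 - 2*0) + (-4 - 2*0)^(3/2))²/(-13) = ((-4 + 0) + (-4 + 0)^(3/2))²*(-1/13) = (-4 + (-4)^(3/2))²*(-1/13) = (-4 - 8*I)²*(-1/13) = -(-4 - 8*I)²/13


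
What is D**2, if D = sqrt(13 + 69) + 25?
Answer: (25 + sqrt(82))**2 ≈ 1159.8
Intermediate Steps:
D = 25 + sqrt(82) (D = sqrt(82) + 25 = 25 + sqrt(82) ≈ 34.055)
D**2 = (25 + sqrt(82))**2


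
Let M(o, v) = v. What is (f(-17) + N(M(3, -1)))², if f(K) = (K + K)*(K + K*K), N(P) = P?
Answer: 85544001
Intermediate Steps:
f(K) = 2*K*(K + K²) (f(K) = (2*K)*(K + K²) = 2*K*(K + K²))
(f(-17) + N(M(3, -1)))² = (2*(-17)²*(1 - 17) - 1)² = (2*289*(-16) - 1)² = (-9248 - 1)² = (-9249)² = 85544001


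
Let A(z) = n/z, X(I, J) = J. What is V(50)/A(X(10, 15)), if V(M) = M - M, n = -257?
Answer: 0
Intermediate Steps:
A(z) = -257/z
V(M) = 0
V(50)/A(X(10, 15)) = 0/((-257/15)) = 0/((-257*1/15)) = 0/(-257/15) = 0*(-15/257) = 0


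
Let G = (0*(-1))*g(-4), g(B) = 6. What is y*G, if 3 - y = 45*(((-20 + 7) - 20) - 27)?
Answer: 0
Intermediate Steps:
y = 2703 (y = 3 - 45*(((-20 + 7) - 20) - 27) = 3 - 45*((-13 - 20) - 27) = 3 - 45*(-33 - 27) = 3 - 45*(-60) = 3 - 1*(-2700) = 3 + 2700 = 2703)
G = 0 (G = (0*(-1))*6 = 0*6 = 0)
y*G = 2703*0 = 0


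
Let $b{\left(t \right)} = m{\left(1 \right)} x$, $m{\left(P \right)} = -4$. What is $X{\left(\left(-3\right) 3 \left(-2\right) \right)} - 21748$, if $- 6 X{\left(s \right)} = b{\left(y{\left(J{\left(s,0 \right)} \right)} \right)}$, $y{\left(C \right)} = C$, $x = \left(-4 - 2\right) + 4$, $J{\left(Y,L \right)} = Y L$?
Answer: $- \frac{65248}{3} \approx -21749.0$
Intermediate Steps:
$J{\left(Y,L \right)} = L Y$
$x = -2$ ($x = -6 + 4 = -2$)
$b{\left(t \right)} = 8$ ($b{\left(t \right)} = \left(-4\right) \left(-2\right) = 8$)
$X{\left(s \right)} = - \frac{4}{3}$ ($X{\left(s \right)} = \left(- \frac{1}{6}\right) 8 = - \frac{4}{3}$)
$X{\left(\left(-3\right) 3 \left(-2\right) \right)} - 21748 = - \frac{4}{3} - 21748 = - \frac{65248}{3}$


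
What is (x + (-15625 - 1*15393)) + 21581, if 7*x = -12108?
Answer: -78167/7 ≈ -11167.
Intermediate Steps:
x = -12108/7 (x = (⅐)*(-12108) = -12108/7 ≈ -1729.7)
(x + (-15625 - 1*15393)) + 21581 = (-12108/7 + (-15625 - 1*15393)) + 21581 = (-12108/7 + (-15625 - 15393)) + 21581 = (-12108/7 - 31018) + 21581 = -229234/7 + 21581 = -78167/7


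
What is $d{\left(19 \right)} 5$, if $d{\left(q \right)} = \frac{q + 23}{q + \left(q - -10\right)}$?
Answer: $\frac{35}{8} \approx 4.375$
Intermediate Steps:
$d{\left(q \right)} = \frac{23 + q}{10 + 2 q}$ ($d{\left(q \right)} = \frac{23 + q}{q + \left(q + 10\right)} = \frac{23 + q}{q + \left(10 + q\right)} = \frac{23 + q}{10 + 2 q}$)
$d{\left(19 \right)} 5 = \frac{23 + 19}{2 \left(5 + 19\right)} 5 = \frac{1}{2} \cdot \frac{1}{24} \cdot 42 \cdot 5 = \frac{7}{8} \cdot 5 = \frac{35}{8}$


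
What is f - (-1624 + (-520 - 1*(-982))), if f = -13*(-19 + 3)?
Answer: 1370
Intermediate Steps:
f = 208 (f = -13*(-16) = 208)
f - (-1624 + (-520 - 1*(-982))) = 208 - (-1624 + (-520 - 1*(-982))) = 208 - (-1624 + (-520 + 982)) = 208 - (-1624 + 462) = 208 - 1*(-1162) = 208 + 1162 = 1370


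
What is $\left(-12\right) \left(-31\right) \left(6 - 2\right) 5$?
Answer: $7440$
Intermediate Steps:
$\left(-12\right) \left(-31\right) \left(6 - 2\right) 5 = 372 \cdot 4 \cdot 5 = 372 \cdot 20 = 7440$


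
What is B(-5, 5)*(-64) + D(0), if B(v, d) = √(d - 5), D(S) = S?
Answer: 0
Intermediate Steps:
B(v, d) = √(-5 + d)
B(-5, 5)*(-64) + D(0) = √(-5 + 5)*(-64) + 0 = √0*(-64) + 0 = 0*(-64) + 0 = 0 + 0 = 0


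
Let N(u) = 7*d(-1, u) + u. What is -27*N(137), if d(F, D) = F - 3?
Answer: -2943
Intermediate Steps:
d(F, D) = -3 + F
N(u) = -28 + u (N(u) = 7*(-3 - 1) + u = 7*(-4) + u = -28 + u)
-27*N(137) = -27*(-28 + 137) = -27*109 = -2943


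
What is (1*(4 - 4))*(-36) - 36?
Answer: -36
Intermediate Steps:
(1*(4 - 4))*(-36) - 36 = (1*0)*(-36) - 36 = 0*(-36) - 36 = 0 - 36 = -36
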